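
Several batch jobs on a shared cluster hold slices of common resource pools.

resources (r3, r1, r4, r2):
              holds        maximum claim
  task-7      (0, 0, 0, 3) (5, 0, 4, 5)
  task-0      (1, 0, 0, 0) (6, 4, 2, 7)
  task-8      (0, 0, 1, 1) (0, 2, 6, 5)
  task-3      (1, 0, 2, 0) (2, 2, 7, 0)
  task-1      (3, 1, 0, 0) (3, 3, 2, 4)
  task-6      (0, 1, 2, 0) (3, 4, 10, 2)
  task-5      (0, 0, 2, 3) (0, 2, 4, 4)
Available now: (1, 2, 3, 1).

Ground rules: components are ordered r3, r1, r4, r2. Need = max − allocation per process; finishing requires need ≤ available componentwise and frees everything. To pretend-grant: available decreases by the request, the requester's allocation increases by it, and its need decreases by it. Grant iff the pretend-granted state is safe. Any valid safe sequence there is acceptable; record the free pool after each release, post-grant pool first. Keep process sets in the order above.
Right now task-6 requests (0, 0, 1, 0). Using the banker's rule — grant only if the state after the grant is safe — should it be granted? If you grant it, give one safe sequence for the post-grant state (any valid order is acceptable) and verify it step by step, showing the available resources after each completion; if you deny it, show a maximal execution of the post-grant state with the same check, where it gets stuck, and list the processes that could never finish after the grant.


DENY — the pretend-granted state is unsafe.
Key observation: after task-5, task-1 the pool peaks at (4, 3, 4, 4), and each blocked process is short somewhere: task-7 on r3; task-0 on r3, r1, r2; task-8 on r4; task-3 on r4; task-6 on r4.
After a pretend grant, a maximal execution: task-5, task-1 — then nothing else fits. Step-by-step check:
  pool = (1, 2, 2, 1)
  task-5: need (0, 2, 2, 1) fits (1, 2, 2, 1); releases (0, 0, 2, 3), pool now (1, 2, 4, 4)
  task-1: need (0, 2, 2, 4) fits (1, 2, 4, 4); releases (3, 1, 0, 0), pool now (4, 3, 4, 4)
  task-7 cannot run: need (5, 0, 4, 2) vs free (4, 3, 4, 4) (insufficient r3)
  task-0 cannot run: need (5, 4, 2, 7) vs free (4, 3, 4, 4) (insufficient r3, r1 and r2)
  task-8 cannot run: need (0, 2, 5, 4) vs free (4, 3, 4, 4) (insufficient r4)
  task-3 cannot run: need (1, 2, 5, 0) vs free (4, 3, 4, 4) (insufficient r4)
  task-6 cannot run: need (3, 3, 7, 2) vs free (4, 3, 4, 4) (insufficient r4)
Processes that could never finish after the grant: task-7, task-0, task-8, task-3 and task-6.


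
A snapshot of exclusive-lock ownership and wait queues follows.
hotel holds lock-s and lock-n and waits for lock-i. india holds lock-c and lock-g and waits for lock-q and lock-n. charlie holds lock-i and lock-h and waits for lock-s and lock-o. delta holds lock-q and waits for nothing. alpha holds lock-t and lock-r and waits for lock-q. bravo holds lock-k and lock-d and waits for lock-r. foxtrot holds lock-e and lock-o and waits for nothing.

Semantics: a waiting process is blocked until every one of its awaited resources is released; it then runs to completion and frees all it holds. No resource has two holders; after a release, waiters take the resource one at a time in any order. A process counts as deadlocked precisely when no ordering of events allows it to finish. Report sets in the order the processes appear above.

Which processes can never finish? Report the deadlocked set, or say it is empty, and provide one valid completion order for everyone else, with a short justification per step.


Deadlocked: hotel, india and charlie.
Key observation: the loop hotel -> charlie -> hotel blocks itself forever; india waits into the deadlock from upstream.
A valid finishing order for the others: foxtrot, delta, alpha, bravo.
Verifying each step:
  run foxtrot (it waits on nothing); releases lock-e and lock-o
  run delta (it waits on nothing); releases lock-q
  alpha waits on lock-q — all released -> runs and releases lock-t and lock-r
  bravo waits on lock-r — all released -> runs and releases lock-k and lock-d


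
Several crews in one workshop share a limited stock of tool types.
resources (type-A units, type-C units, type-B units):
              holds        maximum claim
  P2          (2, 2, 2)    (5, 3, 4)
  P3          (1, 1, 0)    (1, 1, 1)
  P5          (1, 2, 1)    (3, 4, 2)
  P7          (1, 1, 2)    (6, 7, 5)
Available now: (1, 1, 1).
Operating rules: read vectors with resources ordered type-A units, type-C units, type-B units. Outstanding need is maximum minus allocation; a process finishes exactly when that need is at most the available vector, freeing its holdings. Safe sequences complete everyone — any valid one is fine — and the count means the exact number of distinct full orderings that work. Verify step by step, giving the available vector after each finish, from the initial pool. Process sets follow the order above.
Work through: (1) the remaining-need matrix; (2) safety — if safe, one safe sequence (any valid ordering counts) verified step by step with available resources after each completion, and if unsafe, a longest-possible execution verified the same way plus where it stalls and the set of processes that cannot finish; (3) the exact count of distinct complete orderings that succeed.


(1) Outstanding need per process (order type-A units, type-C units, type-B units):
  P2: (3, 1, 2)
  P3: (0, 0, 1)
  P5: (2, 2, 1)
  P7: (5, 6, 3)
(2) SAFE, for example via the order P3, P5, P2, P7.
Key observation: the first exact fit in this order is P3 — it needs (0, 0, 1) with (1, 1, 1) free, meeting a requested resource to the last unit.
Walking it through:
  pool = (1, 1, 1)
  P3 needs (0, 0, 1) <= (1, 1, 1) -> finishes; pool += (1, 1, 0) = (2, 2, 1)
  P5 needs (2, 2, 1) <= (2, 2, 1) -> finishes; pool += (1, 2, 1) = (3, 4, 2)
  P2 needs (3, 1, 2) <= (3, 4, 2) -> finishes; pool += (2, 2, 2) = (5, 6, 4)
  P7 needs (5, 6, 3) <= (5, 6, 4) -> finishes; pool += (1, 1, 2) = (6, 7, 6)
(3) Exactly 1 of the possible complete orderings is a safe sequence.


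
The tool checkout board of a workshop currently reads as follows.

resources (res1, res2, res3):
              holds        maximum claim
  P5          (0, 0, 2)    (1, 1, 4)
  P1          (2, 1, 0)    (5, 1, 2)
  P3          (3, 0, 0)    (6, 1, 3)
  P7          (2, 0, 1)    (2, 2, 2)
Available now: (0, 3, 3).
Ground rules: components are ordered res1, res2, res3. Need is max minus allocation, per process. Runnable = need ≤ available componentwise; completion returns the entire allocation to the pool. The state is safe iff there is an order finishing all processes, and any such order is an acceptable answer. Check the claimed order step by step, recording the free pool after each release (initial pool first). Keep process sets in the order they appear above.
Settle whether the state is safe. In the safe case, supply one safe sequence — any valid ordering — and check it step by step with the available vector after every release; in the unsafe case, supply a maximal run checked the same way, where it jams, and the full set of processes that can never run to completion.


The state is UNSAFE.
Key observation: the pool after P7, P5 is (2, 3, 6); every surviving request exceeds it in res1, so progress ends there.
Going as far as possible: P7, P5; after that, nothing fits. Check, step by step:
  pool = (0, 3, 3)
  run P7 (needs (0, 2, 1), free (0, 3, 3)); after release of (2, 0, 1) the pool is (2, 3, 4)
  run P5 (needs (1, 1, 2), free (2, 3, 4)); after release of (0, 0, 2) the pool is (2, 3, 6)
  P1 cannot run: need (3, 0, 2) vs free (2, 3, 6) (insufficient res1)
  P3 cannot run: need (3, 1, 3) vs free (2, 3, 6) (insufficient res1)
Never able to finish: P1 and P3.


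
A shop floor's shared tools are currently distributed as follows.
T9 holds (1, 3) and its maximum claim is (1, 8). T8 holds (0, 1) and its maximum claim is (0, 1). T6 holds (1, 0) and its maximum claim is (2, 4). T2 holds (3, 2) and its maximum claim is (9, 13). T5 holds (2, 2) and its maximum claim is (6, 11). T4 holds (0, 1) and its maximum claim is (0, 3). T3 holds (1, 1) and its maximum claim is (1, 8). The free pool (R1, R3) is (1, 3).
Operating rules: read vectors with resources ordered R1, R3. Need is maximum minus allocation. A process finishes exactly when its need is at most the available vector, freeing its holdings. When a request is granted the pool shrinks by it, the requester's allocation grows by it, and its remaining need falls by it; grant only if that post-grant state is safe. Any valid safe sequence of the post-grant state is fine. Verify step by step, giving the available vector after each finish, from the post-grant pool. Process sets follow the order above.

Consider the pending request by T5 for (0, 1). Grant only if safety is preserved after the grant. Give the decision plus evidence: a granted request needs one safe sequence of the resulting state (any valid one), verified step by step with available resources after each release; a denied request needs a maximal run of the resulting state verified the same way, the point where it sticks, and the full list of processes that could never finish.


DENY. Granting would leave the state unsafe.
Key observation: even finishing T4, T8, T6 leaves just (2, 4) free — too little R3 for any of the remaining processes.
After a pretend grant, a maximal execution: T4, T8, T6 — then nothing else fits. Check, step by step:
  pool = (1, 2)
  T4 needs (0, 2) <= (1, 2) -> finishes; pool += (0, 1) = (1, 3)
  T8 needs (0, 0) <= (1, 3) -> finishes; pool += (0, 1) = (1, 4)
  T6 needs (1, 4) <= (1, 4) -> finishes; pool += (1, 0) = (2, 4)
  T9 still needs (0, 5) but only (2, 4) is free — short on R3
  T2 still needs (6, 11) but only (2, 4) is free — short on R1 and R3
  T5 still needs (4, 8) but only (2, 4) is free — short on R1 and R3
  T3 still needs (0, 7) but only (2, 4) is free — short on R3
Post-grant, the permanently blocked set is T9, T2, T5 and T3.


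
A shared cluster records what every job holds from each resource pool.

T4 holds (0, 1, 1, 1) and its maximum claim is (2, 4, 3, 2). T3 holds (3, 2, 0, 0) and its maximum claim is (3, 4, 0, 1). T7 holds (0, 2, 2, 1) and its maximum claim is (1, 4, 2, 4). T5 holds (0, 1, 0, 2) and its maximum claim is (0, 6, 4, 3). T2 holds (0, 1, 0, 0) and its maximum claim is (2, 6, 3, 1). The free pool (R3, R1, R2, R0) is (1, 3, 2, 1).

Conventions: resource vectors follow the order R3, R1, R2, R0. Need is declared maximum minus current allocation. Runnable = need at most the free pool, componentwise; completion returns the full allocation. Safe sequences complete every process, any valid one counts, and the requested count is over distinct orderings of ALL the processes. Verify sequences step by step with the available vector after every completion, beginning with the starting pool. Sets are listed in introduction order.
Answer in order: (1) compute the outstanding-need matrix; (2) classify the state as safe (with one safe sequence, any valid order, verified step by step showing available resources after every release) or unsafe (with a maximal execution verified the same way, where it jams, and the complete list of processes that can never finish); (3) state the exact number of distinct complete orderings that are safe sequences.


(1) Need matrix, components ordered R3, R1, R2, R0:
  T4: (2, 3, 2, 1)
  T3: (0, 2, 0, 1)
  T7: (1, 2, 0, 3)
  T5: (0, 5, 4, 1)
  T2: (2, 5, 3, 1)
(2) The state is UNSAFE.
Key observation: after T3, T4, T2 the pool peaks at (4, 7, 3, 2), and each blocked process is short somewhere: T7 on R0; T5 on R2.
A maximal execution: T3, T4, T2 — then nothing else fits. Check, step by step:
  pool = (1, 3, 2, 1)
  T3 needs (0, 2, 0, 1) <= (1, 3, 2, 1) -> finishes; pool += (3, 2, 0, 0) = (4, 5, 2, 1)
  T4 needs (2, 3, 2, 1) <= (4, 5, 2, 1) -> finishes; pool += (0, 1, 1, 1) = (4, 6, 3, 2)
  T2 needs (2, 5, 3, 1) <= (4, 6, 3, 2) -> finishes; pool += (0, 1, 0, 0) = (4, 7, 3, 2)
  T7 still needs (1, 2, 0, 3) but only (4, 7, 3, 2) is free — short on R0
  T5 still needs (0, 5, 4, 1) but only (4, 7, 3, 2) is free — short on R2
Processes that can never finish: T7 and T5.
(3) The exact count: 0 of the possible complete orderings are safe sequences.


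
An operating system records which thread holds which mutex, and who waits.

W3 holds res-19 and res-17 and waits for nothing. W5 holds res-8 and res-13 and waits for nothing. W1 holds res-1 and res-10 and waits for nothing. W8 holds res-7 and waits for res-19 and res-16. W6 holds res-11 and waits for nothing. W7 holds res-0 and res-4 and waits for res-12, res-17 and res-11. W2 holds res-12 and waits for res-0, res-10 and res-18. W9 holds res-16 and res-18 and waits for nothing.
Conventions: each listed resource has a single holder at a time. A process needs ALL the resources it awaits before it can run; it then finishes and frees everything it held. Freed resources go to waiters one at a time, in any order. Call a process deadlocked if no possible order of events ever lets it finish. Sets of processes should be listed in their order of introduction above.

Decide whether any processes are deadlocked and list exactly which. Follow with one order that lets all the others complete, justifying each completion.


The deadlocked set is W7 and W2.
Key observation: nobody on the ring W7 -> W2 -> W7 can start until another member finishes, which never happens; no other process is dragged down with it.
A valid finishing order for the others: W9, W3, W8, W1, W6, W5.
Walking it through:
  W9: no waits; runs immediately, freeing res-16 and res-18
  W3: no waits; runs immediately, freeing res-19 and res-17
  run W8 (all its waits — res-19 and res-16 — are resolved); releases res-7
  W1: no waits; runs immediately, freeing res-1 and res-10
  W6: no waits; runs immediately, freeing res-11
  W5: no waits; runs immediately, freeing res-8 and res-13


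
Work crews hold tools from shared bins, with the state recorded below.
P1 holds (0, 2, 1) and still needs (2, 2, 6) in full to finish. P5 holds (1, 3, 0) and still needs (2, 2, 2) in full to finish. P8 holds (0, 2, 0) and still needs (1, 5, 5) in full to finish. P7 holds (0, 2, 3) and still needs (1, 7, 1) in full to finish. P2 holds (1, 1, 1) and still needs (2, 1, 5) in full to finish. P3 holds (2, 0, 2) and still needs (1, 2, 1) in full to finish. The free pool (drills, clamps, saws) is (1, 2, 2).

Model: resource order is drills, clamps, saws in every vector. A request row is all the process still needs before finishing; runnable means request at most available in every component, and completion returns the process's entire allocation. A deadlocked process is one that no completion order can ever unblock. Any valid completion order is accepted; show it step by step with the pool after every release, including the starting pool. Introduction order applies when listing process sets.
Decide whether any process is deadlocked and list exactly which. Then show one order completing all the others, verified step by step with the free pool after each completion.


Deadlocked: P1, P8, P7 and P2.
Key observation: after P3, P5 the pool peaks at (4, 5, 4), and each blocked process is short somewhere: P1 on saws; P8 on saws; P7 on clamps; P2 on saws.
The rest can finish in the order P3, P5. Verifying each step:
  pool = (1, 2, 2)
  P3: need (1, 2, 1) fits (1, 2, 2); releases (2, 0, 2), pool now (3, 2, 4)
  P5: need (2, 2, 2) fits (3, 2, 4); releases (1, 3, 0), pool now (4, 5, 4)
None of the blocked processes ever fits:
  blocked: P1 wants (2, 2, 6), pool (4, 5, 4) — not enough saws
  blocked: P8 wants (1, 5, 5), pool (4, 5, 4) — not enough saws
  blocked: P7 wants (1, 7, 1), pool (4, 5, 4) — not enough clamps
  blocked: P2 wants (2, 1, 5), pool (4, 5, 4) — not enough saws


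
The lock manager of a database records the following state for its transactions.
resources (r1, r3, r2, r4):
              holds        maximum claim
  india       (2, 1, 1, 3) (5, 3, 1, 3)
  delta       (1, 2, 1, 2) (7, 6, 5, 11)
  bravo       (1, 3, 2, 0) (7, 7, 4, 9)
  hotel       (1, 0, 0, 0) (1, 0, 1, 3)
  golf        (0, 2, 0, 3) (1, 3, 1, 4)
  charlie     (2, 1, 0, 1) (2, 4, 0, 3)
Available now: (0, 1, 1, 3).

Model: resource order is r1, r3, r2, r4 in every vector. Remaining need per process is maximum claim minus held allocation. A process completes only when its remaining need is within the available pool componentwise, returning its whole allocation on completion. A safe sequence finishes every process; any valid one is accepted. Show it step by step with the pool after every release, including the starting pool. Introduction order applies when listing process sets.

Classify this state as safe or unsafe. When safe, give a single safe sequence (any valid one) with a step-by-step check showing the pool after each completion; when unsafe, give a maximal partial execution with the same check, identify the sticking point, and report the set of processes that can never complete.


The state is UNSAFE.
Key observation: no order helps: past hotel, golf, charlie, india, the free pool tops out at (5, 5, 2, 10), below what each blocked process needs in r1.
Going as far as possible: hotel, golf, charlie, india; after that, nothing fits. Verifying each step:
  pool = (0, 1, 1, 3)
  hotel needs (0, 0, 1, 3) <= (0, 1, 1, 3) -> finishes; pool += (1, 0, 0, 0) = (1, 1, 1, 3)
  golf needs (1, 1, 1, 1) <= (1, 1, 1, 3) -> finishes; pool += (0, 2, 0, 3) = (1, 3, 1, 6)
  charlie needs (0, 3, 0, 2) <= (1, 3, 1, 6) -> finishes; pool += (2, 1, 0, 1) = (3, 4, 1, 7)
  india needs (3, 2, 0, 0) <= (3, 4, 1, 7) -> finishes; pool += (2, 1, 1, 3) = (5, 5, 2, 10)
  blocked: delta wants (6, 4, 4, 9), pool (5, 5, 2, 10) — not enough r1 and r2
  blocked: bravo wants (6, 4, 2, 9), pool (5, 5, 2, 10) — not enough r1
Never able to finish: delta and bravo.


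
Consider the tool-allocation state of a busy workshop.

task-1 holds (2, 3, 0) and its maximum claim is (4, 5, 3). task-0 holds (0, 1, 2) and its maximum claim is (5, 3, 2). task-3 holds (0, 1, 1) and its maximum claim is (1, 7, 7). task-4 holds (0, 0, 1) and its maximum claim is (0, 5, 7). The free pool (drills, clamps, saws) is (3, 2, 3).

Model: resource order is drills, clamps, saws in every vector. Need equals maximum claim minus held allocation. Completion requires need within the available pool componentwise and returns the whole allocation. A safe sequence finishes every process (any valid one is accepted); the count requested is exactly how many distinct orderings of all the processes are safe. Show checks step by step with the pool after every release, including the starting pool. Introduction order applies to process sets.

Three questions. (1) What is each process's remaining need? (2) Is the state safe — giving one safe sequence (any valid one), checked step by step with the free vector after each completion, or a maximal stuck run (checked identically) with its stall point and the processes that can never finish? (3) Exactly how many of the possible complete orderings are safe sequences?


(1) Remaining need (order drills, clamps, saws):
  task-1: (2, 2, 3)
  task-0: (5, 2, 0)
  task-3: (1, 6, 6)
  task-4: (0, 5, 6)
(2) UNSAFE.
Key observation: once task-1, task-0 finish, the pool peaks at (5, 6, 5) — and every remaining process still needs more saws than that.
A maximal execution: task-1, task-0 — then nothing else fits. Verifying each step:
  pool = (3, 2, 3)
  run task-1 (needs (2, 2, 3), free (3, 2, 3)); after release of (2, 3, 0) the pool is (5, 5, 3)
  run task-0 (needs (5, 2, 0), free (5, 5, 3)); after release of (0, 1, 2) the pool is (5, 6, 5)
  blocked: task-3 wants (1, 6, 6), pool (5, 6, 5) — not enough saws
  blocked: task-4 wants (0, 5, 6), pool (5, 6, 5) — not enough saws
Processes that can never finish: task-3 and task-4.
(3) Exactly 0 of the possible complete orderings are safe sequences.


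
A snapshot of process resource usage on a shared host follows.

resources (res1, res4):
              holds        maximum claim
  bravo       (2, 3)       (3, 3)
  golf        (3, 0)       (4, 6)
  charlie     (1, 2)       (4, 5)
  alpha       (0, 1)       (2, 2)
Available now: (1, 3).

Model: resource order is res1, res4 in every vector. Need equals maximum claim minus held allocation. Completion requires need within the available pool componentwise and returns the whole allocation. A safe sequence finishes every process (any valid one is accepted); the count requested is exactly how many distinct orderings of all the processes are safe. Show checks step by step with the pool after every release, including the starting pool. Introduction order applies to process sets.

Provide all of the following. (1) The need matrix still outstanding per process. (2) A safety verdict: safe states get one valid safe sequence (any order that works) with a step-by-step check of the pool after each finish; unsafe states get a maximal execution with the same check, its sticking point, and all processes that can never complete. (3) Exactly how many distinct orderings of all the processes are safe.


(1) Outstanding need per process (order res1, res4):
  bravo: (1, 0)
  golf: (1, 6)
  charlie: (3, 3)
  alpha: (2, 1)
(2) SAFE — a valid safe sequence is bravo, alpha, charlie, golf.
Key observation: the order's first zero-slack moment is bravo ((1, 0) needed, (1, 3) free — a requested resource with nothing to spare).
Check, step by step:
  pool = (1, 3)
  run bravo (needs (1, 0), free (1, 3)); after release of (2, 3) the pool is (3, 6)
  run alpha (needs (2, 1), free (3, 6)); after release of (0, 1) the pool is (3, 7)
  run charlie (needs (3, 3), free (3, 7)); after release of (1, 2) the pool is (4, 9)
  run golf (needs (1, 6), free (4, 9)); after release of (3, 0) the pool is (7, 9)
(3) Precisely 6 of the possible complete orderings are safe sequences.


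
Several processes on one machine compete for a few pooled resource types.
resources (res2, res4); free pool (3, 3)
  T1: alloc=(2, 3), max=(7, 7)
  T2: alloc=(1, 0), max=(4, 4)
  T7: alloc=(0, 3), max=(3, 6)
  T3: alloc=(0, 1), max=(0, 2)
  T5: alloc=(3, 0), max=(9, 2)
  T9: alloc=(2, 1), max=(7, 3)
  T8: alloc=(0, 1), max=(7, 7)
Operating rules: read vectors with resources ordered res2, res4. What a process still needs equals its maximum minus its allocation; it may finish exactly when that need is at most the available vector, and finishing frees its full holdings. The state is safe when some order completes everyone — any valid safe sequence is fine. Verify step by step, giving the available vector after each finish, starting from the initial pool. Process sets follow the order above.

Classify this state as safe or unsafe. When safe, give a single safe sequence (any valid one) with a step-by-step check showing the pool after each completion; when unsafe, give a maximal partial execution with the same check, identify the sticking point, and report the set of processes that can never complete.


UNSAFE.
Key observation: once T7, T2, T3 finish, the pool peaks at (4, 7) — and every remaining process still needs more res2 than that.
Going as far as possible: T7, T2, T3; after that, nothing fits. Verifying each step:
  pool = (3, 3)
  T7: need (3, 3) fits (3, 3); releases (0, 3), pool now (3, 6)
  T2: need (3, 4) fits (3, 6); releases (1, 0), pool now (4, 6)
  T3: need (0, 1) fits (4, 6); releases (0, 1), pool now (4, 7)
  T1 still needs (5, 4) but only (4, 7) is free — short on res2
  T5 still needs (6, 2) but only (4, 7) is free — short on res2
  T9 still needs (5, 2) but only (4, 7) is free — short on res2
  T8 still needs (7, 6) but only (4, 7) is free — short on res2
Processes that can never finish: T1, T5, T9 and T8.


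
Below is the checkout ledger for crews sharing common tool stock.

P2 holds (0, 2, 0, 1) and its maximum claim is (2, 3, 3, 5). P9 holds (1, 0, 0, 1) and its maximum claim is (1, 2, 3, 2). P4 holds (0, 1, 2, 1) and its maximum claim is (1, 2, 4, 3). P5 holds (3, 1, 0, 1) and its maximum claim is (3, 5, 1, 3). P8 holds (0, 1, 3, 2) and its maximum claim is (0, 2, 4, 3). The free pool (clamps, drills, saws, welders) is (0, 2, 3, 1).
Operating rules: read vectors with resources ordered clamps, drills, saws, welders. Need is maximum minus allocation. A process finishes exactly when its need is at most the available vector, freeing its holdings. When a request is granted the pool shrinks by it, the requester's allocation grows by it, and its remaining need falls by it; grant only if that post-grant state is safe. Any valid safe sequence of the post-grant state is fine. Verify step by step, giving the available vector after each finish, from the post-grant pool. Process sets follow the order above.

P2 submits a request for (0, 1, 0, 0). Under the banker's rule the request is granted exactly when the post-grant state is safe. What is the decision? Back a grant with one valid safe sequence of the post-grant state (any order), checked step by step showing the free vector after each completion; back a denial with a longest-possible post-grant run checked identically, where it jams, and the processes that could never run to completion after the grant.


DENY. Granting would leave the state unsafe.
Key observation: after P8, P9, P4 the pool peaks at (1, 3, 8, 5), and each blocked process is short somewhere: P2 on clamps; P5 on drills.
After a pretend grant, a maximal execution: P8, P9, P4 — then nothing else fits. Step-by-step check:
  pool = (0, 1, 3, 1)
  P8 needs (0, 1, 1, 1) <= (0, 1, 3, 1) -> finishes; pool += (0, 1, 3, 2) = (0, 2, 6, 3)
  P9 needs (0, 2, 3, 1) <= (0, 2, 6, 3) -> finishes; pool += (1, 0, 0, 1) = (1, 2, 6, 4)
  P4 needs (1, 1, 2, 2) <= (1, 2, 6, 4) -> finishes; pool += (0, 1, 2, 1) = (1, 3, 8, 5)
  blocked: P2 wants (2, 0, 3, 4), pool (1, 3, 8, 5) — not enough clamps
  blocked: P5 wants (0, 4, 1, 2), pool (1, 3, 8, 5) — not enough drills
Processes that could never finish after the grant: P2 and P5.


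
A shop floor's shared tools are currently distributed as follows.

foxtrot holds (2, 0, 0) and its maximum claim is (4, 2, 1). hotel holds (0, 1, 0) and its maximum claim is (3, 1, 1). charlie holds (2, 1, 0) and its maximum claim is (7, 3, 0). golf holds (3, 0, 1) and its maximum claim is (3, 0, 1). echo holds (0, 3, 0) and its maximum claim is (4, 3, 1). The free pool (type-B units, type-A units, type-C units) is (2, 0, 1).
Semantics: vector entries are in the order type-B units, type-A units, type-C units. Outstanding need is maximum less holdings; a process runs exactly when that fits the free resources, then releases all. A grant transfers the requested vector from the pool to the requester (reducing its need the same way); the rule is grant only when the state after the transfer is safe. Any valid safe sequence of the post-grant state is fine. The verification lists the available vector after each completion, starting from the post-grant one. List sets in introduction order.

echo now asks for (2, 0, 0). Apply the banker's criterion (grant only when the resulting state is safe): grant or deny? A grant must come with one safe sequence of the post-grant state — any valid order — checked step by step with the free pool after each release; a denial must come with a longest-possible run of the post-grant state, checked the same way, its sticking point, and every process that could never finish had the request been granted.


GRANT. The post-grant state is safe; one safe sequence: golf, hotel, echo, foxtrot, charlie.
Key observation: the transfer keeps a workable pool ((0, 0, 1)); golf starts the safe sequence.
Check on the post-grant state, step by step:
  pool = (0, 0, 1)
  golf needs (0, 0, 0) <= (0, 0, 1) -> finishes; pool += (3, 0, 1) = (3, 0, 2)
  hotel needs (3, 0, 1) <= (3, 0, 2) -> finishes; pool += (0, 1, 0) = (3, 1, 2)
  echo needs (2, 0, 1) <= (3, 1, 2) -> finishes; pool += (2, 3, 0) = (5, 4, 2)
  foxtrot needs (2, 2, 1) <= (5, 4, 2) -> finishes; pool += (2, 0, 0) = (7, 4, 2)
  charlie needs (5, 2, 0) <= (7, 4, 2) -> finishes; pool += (2, 1, 0) = (9, 5, 2)


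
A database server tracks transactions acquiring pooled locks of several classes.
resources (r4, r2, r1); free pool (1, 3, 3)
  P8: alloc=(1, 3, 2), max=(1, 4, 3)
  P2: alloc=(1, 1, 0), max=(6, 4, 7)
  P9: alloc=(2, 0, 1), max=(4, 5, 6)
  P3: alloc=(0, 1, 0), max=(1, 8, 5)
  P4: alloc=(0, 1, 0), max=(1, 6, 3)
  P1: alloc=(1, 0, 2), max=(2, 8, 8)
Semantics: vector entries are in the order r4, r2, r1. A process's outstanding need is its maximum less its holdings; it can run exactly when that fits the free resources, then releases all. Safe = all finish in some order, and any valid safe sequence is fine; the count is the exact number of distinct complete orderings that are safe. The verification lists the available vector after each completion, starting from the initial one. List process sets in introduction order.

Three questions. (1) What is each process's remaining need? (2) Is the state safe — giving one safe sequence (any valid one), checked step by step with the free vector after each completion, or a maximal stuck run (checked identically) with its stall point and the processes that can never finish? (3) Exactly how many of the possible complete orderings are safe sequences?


(1) Outstanding need per process (order r4, r2, r1):
  P8: (0, 1, 1)
  P2: (5, 3, 7)
  P9: (2, 5, 5)
  P3: (1, 7, 5)
  P4: (1, 5, 3)
  P1: (1, 8, 6)
(2) SAFE — a valid safe sequence is P8, P9, P4, P3, P1, P2.
Key observation: P9 marks the first exact bind of the order: its need (2, 5, 5) fits the free (2, 6, 5) with zero slack on a requested resource.
Step-by-step check:
  pool = (1, 3, 3)
  P8: need (0, 1, 1) fits (1, 3, 3); releases (1, 3, 2), pool now (2, 6, 5)
  P9: need (2, 5, 5) fits (2, 6, 5); releases (2, 0, 1), pool now (4, 6, 6)
  P4: need (1, 5, 3) fits (4, 6, 6); releases (0, 1, 0), pool now (4, 7, 6)
  P3: need (1, 7, 5) fits (4, 7, 6); releases (0, 1, 0), pool now (4, 8, 6)
  P1: need (1, 8, 6) fits (4, 8, 6); releases (1, 0, 2), pool now (5, 8, 8)
  P2: need (5, 3, 7) fits (5, 8, 8); releases (1, 1, 0), pool now (6, 9, 8)
(3) Precisely 3 of the possible complete orderings are safe sequences.


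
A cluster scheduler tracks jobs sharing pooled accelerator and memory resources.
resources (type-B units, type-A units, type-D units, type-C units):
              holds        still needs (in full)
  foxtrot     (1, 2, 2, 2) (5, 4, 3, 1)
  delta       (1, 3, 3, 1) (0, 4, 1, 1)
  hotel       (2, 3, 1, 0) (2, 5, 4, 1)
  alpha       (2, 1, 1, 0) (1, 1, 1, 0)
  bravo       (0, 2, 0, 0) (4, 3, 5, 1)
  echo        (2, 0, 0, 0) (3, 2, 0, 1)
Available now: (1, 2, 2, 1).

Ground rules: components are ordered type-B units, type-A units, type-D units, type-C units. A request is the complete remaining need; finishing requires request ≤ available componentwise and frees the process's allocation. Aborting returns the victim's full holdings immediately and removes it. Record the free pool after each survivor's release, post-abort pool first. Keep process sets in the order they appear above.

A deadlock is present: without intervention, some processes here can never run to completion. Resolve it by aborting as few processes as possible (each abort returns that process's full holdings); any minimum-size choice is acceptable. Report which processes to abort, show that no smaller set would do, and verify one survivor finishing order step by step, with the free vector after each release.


The answer: abort foxtrot.
Key observation: delta was stuck for good until foxtrot gave back (1, 2, 2, 2); in the order shown it finishes at step 2.
Minimality: the empty abort set fails — the state is deadlocked as it stands.
One survivor order: alpha, delta, hotel, bravo, echo. Verifying each step (post-abort pool first):
  pool = (2, 4, 4, 3)
  alpha needs (1, 1, 1, 0) <= (2, 4, 4, 3) -> finishes; pool += (2, 1, 1, 0) = (4, 5, 5, 3)
  delta needs (0, 4, 1, 1) <= (4, 5, 5, 3) -> finishes; pool += (1, 3, 3, 1) = (5, 8, 8, 4)
  hotel needs (2, 5, 4, 1) <= (5, 8, 8, 4) -> finishes; pool += (2, 3, 1, 0) = (7, 11, 9, 4)
  bravo needs (4, 3, 5, 1) <= (7, 11, 9, 4) -> finishes; pool += (0, 2, 0, 0) = (7, 13, 9, 4)
  echo needs (3, 2, 0, 1) <= (7, 13, 9, 4) -> finishes; pool += (2, 0, 0, 0) = (9, 13, 9, 4)


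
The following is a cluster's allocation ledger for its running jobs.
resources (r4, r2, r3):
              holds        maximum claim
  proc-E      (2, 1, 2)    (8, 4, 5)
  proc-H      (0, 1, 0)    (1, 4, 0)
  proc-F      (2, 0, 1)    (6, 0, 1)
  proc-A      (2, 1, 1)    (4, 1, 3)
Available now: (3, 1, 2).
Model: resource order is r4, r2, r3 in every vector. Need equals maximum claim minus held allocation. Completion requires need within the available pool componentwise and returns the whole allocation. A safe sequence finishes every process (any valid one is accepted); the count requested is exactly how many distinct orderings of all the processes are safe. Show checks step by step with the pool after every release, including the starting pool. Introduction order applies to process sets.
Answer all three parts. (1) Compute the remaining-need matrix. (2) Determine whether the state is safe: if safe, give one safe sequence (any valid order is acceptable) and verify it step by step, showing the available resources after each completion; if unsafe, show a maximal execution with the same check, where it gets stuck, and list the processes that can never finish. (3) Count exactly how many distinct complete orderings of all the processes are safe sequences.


(1) Need matrix, components ordered r4, r2, r3:
  proc-E: (6, 3, 3)
  proc-H: (1, 3, 0)
  proc-F: (4, 0, 0)
  proc-A: (2, 0, 2)
(2) The state is UNSAFE.
Key observation: even finishing proc-A, proc-F leaves just (7, 2, 4) free — too little r2 for any of the remaining processes.
Going as far as possible: proc-A, proc-F; after that, nothing fits. Verifying each step:
  pool = (3, 1, 2)
  run proc-A (needs (2, 0, 2), free (3, 1, 2)); after release of (2, 1, 1) the pool is (5, 2, 3)
  run proc-F (needs (4, 0, 0), free (5, 2, 3)); after release of (2, 0, 1) the pool is (7, 2, 4)
  proc-E still needs (6, 3, 3) but only (7, 2, 4) is free — short on r2
  proc-H still needs (1, 3, 0) but only (7, 2, 4) is free — short on r2
Processes that can never finish: proc-E and proc-H.
(3) The exact count: 0 of the possible complete orderings are safe sequences.


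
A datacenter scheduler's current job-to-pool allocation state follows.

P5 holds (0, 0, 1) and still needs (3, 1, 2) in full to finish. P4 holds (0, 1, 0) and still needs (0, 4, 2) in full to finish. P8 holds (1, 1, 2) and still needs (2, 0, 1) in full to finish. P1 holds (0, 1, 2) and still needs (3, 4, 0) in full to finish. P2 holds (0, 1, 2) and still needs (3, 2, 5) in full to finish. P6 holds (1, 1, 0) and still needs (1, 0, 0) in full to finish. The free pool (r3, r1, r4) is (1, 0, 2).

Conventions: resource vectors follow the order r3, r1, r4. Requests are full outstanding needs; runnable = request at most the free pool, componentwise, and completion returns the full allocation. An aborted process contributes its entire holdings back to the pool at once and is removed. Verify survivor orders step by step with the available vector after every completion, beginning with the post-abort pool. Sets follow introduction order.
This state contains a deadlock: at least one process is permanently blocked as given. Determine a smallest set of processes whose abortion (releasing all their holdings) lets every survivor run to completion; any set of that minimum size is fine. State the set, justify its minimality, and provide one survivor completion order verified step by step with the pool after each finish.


Abort P4.
Key observation: P1 had no path to completion before; after the abort of P4 ((0, 1, 0) returned), step 5 is where it fits.
Minimality: the empty abort set fails — the state is deadlocked as it stands.
The survivors complete as P6, P8, P5, P2, P1. Verifying each step (starting from the post-abort pool):
  pool = (1, 1, 2)
  P6 needs (1, 0, 0) <= (1, 1, 2) -> finishes; pool += (1, 1, 0) = (2, 2, 2)
  P8 needs (2, 0, 1) <= (2, 2, 2) -> finishes; pool += (1, 1, 2) = (3, 3, 4)
  P5 needs (3, 1, 2) <= (3, 3, 4) -> finishes; pool += (0, 0, 1) = (3, 3, 5)
  P2 needs (3, 2, 5) <= (3, 3, 5) -> finishes; pool += (0, 1, 2) = (3, 4, 7)
  P1 needs (3, 4, 0) <= (3, 4, 7) -> finishes; pool += (0, 1, 2) = (3, 5, 9)


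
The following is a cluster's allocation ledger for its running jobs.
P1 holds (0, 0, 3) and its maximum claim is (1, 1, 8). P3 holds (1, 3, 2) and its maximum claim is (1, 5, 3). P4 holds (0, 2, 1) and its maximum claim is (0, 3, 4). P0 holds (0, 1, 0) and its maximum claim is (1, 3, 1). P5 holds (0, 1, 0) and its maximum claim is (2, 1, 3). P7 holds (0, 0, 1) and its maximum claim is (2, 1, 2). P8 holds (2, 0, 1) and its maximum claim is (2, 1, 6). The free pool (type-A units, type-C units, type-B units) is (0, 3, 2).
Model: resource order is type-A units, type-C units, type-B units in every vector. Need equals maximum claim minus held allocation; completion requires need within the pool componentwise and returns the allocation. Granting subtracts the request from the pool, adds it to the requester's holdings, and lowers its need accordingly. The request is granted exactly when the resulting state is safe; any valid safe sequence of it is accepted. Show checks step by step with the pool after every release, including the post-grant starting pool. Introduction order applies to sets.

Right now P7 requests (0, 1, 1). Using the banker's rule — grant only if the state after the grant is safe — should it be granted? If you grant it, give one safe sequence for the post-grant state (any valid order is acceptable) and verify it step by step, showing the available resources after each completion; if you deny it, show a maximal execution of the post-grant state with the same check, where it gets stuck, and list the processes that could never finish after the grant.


DENY — the pretend-granted state is unsafe.
Key observation: after P3, P4, P0 the pool peaks at (1, 8, 4), and each blocked process is short somewhere: P1 on type-B units; P5 on type-A units; P7 on type-A units; P8 on type-B units.
On the post-grant state, P3, P4, P0 is a maximal run — nothing extends it. Step-by-step check:
  pool = (0, 2, 1)
  run P3 (needs (0, 2, 1), free (0, 2, 1)); after release of (1, 3, 2) the pool is (1, 5, 3)
  run P4 (needs (0, 1, 3), free (1, 5, 3)); after release of (0, 2, 1) the pool is (1, 7, 4)
  run P0 (needs (1, 2, 1), free (1, 7, 4)); after release of (0, 1, 0) the pool is (1, 8, 4)
  blocked: P1 wants (1, 1, 5), pool (1, 8, 4) — not enough type-B units
  blocked: P5 wants (2, 0, 3), pool (1, 8, 4) — not enough type-A units
  blocked: P7 wants (2, 0, 0), pool (1, 8, 4) — not enough type-A units
  blocked: P8 wants (0, 1, 5), pool (1, 8, 4) — not enough type-B units
Had the request been granted, P1, P5, P7 and P8 could never finish.


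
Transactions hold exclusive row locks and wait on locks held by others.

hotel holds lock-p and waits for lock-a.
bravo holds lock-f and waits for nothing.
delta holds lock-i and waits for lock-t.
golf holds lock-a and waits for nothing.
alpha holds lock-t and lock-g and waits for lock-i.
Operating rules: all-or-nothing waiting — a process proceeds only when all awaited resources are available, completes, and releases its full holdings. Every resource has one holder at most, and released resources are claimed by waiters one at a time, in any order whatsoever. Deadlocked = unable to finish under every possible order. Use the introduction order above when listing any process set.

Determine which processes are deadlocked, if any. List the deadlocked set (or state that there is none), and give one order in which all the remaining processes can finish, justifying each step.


The deadlocked set is delta and alpha.
Key observation: along delta -> alpha -> delta, each member waits on what the next one holds — a deadlock; no other process is dragged down with it.
The rest can finish in the order golf, hotel, bravo.
Verifying each step:
  golf waits on nothing -> runs at once and releases lock-a
  hotel: everything it awaited (lock-a) is free; runs, freeing lock-p
  bravo waits on nothing -> runs at once and releases lock-f


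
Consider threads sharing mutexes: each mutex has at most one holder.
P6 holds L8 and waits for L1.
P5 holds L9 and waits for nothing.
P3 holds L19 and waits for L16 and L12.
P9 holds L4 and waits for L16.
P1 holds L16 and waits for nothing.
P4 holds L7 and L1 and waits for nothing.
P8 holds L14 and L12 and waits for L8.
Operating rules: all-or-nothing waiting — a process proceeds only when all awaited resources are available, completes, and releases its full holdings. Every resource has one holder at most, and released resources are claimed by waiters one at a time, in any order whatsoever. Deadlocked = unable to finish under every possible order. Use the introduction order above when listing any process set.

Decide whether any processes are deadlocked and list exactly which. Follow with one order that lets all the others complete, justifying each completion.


No process is deadlocked.
Key observation: no waiting chain loops back on itself — every chain ends at a process that waits on nothing, so everyone eventually runs.
One completion order for the rest: P5, P4, P6, P1, P8, P3, P9.
Check, step by step:
  run P5 (it waits on nothing); releases L9
  run P4 (it waits on nothing); releases L7 and L1
  P6 waits on L1 — all released -> runs and releases L8
  run P1 (it waits on nothing); releases L16
  P8 waits on L8 — all released -> runs and releases L14 and L12
  P3 waits on L16 and L12 — all released -> runs and releases L19
  P9 waits on L16 — all released -> runs and releases L4
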